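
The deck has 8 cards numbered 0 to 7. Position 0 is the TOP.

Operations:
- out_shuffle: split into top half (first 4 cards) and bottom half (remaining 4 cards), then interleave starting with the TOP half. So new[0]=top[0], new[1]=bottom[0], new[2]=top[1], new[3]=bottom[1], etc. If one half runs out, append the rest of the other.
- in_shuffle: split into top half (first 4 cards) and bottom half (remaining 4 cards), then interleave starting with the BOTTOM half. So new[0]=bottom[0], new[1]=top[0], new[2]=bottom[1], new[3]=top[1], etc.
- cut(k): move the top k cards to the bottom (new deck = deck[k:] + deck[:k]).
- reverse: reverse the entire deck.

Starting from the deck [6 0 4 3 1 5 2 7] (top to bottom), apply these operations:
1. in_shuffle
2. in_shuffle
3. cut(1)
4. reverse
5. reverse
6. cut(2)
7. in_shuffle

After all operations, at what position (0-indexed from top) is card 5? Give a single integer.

After op 1 (in_shuffle): [1 6 5 0 2 4 7 3]
After op 2 (in_shuffle): [2 1 4 6 7 5 3 0]
After op 3 (cut(1)): [1 4 6 7 5 3 0 2]
After op 4 (reverse): [2 0 3 5 7 6 4 1]
After op 5 (reverse): [1 4 6 7 5 3 0 2]
After op 6 (cut(2)): [6 7 5 3 0 2 1 4]
After op 7 (in_shuffle): [0 6 2 7 1 5 4 3]
Card 5 is at position 5.

Answer: 5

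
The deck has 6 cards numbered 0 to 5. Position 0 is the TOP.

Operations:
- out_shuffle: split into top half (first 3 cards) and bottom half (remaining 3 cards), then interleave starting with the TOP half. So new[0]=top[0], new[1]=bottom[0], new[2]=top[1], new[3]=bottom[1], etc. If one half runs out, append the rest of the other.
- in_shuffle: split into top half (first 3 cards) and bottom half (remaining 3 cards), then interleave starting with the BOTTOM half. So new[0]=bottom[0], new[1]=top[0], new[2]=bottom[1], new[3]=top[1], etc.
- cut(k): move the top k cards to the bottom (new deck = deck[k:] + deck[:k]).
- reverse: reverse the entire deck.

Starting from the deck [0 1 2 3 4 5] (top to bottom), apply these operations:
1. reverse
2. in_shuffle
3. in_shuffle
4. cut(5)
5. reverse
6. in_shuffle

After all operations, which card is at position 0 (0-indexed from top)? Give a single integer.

Answer: 2

Derivation:
After op 1 (reverse): [5 4 3 2 1 0]
After op 2 (in_shuffle): [2 5 1 4 0 3]
After op 3 (in_shuffle): [4 2 0 5 3 1]
After op 4 (cut(5)): [1 4 2 0 5 3]
After op 5 (reverse): [3 5 0 2 4 1]
After op 6 (in_shuffle): [2 3 4 5 1 0]
Position 0: card 2.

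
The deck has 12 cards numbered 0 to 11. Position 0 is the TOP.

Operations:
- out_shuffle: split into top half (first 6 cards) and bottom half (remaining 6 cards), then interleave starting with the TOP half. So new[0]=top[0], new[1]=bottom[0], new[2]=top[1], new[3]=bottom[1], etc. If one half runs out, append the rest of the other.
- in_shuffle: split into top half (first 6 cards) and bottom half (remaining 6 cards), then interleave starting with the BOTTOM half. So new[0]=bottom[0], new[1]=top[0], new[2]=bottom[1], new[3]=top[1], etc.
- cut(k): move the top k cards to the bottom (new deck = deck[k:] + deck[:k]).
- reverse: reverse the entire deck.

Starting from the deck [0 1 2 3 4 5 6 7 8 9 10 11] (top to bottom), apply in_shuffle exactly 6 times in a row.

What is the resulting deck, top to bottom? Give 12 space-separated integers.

After op 1 (in_shuffle): [6 0 7 1 8 2 9 3 10 4 11 5]
After op 2 (in_shuffle): [9 6 3 0 10 7 4 1 11 8 5 2]
After op 3 (in_shuffle): [4 9 1 6 11 3 8 0 5 10 2 7]
After op 4 (in_shuffle): [8 4 0 9 5 1 10 6 2 11 7 3]
After op 5 (in_shuffle): [10 8 6 4 2 0 11 9 7 5 3 1]
After op 6 (in_shuffle): [11 10 9 8 7 6 5 4 3 2 1 0]

Answer: 11 10 9 8 7 6 5 4 3 2 1 0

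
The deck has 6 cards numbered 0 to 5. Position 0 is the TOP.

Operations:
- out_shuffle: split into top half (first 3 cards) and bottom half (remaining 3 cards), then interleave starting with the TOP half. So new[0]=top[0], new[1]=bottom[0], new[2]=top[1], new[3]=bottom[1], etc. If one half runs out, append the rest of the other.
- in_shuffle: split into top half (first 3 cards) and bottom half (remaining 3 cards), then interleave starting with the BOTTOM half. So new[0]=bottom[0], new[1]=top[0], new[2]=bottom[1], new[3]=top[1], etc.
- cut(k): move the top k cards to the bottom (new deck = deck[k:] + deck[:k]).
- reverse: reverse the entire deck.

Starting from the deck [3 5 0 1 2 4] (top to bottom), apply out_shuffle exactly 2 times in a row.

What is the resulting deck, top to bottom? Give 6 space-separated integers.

Answer: 3 2 1 0 5 4

Derivation:
After op 1 (out_shuffle): [3 1 5 2 0 4]
After op 2 (out_shuffle): [3 2 1 0 5 4]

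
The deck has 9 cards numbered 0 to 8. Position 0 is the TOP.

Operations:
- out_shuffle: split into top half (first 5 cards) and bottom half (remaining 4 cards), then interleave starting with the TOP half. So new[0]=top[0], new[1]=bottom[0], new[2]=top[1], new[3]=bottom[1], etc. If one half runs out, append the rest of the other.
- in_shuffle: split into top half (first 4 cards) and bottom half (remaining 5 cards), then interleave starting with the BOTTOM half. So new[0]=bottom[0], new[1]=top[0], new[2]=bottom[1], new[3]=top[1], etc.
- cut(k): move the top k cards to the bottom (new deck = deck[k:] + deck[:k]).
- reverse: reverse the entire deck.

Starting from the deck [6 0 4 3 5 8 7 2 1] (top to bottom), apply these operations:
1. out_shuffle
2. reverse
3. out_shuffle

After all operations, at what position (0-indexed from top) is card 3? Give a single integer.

Answer: 4

Derivation:
After op 1 (out_shuffle): [6 8 0 7 4 2 3 1 5]
After op 2 (reverse): [5 1 3 2 4 7 0 8 6]
After op 3 (out_shuffle): [5 7 1 0 3 8 2 6 4]
Card 3 is at position 4.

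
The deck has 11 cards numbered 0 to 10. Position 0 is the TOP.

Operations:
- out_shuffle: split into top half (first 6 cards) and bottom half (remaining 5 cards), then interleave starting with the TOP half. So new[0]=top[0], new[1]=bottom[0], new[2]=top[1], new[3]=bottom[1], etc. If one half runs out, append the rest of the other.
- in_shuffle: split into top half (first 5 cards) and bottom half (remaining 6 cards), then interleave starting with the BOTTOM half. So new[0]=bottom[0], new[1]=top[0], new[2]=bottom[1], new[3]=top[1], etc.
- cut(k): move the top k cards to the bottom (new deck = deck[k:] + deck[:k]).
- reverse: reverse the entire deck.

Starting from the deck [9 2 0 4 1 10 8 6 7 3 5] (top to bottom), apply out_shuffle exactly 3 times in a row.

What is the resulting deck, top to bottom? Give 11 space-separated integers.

Answer: 9 6 4 5 8 0 3 10 2 7 1

Derivation:
After op 1 (out_shuffle): [9 8 2 6 0 7 4 3 1 5 10]
After op 2 (out_shuffle): [9 4 8 3 2 1 6 5 0 10 7]
After op 3 (out_shuffle): [9 6 4 5 8 0 3 10 2 7 1]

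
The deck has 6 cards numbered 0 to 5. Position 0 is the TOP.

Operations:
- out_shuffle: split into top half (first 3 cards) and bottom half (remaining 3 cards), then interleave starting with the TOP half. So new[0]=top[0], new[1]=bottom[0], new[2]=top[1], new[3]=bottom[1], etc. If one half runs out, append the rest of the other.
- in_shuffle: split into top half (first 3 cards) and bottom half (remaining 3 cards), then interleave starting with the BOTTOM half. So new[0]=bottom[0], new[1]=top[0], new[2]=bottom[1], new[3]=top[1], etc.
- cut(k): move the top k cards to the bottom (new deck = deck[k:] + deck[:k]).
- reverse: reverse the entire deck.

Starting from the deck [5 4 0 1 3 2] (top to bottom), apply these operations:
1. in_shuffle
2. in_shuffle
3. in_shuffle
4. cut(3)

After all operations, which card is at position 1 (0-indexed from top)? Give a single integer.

After op 1 (in_shuffle): [1 5 3 4 2 0]
After op 2 (in_shuffle): [4 1 2 5 0 3]
After op 3 (in_shuffle): [5 4 0 1 3 2]
After op 4 (cut(3)): [1 3 2 5 4 0]
Position 1: card 3.

Answer: 3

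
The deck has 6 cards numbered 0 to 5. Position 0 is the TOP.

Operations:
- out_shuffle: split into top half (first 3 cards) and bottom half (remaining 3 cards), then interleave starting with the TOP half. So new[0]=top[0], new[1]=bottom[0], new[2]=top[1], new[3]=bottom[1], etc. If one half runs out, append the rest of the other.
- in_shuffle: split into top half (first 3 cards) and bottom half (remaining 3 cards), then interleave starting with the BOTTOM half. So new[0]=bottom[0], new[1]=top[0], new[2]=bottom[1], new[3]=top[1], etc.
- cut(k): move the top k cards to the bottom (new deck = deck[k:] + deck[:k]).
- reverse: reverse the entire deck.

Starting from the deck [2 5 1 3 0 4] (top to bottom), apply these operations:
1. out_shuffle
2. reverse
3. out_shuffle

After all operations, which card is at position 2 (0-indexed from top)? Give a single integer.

After op 1 (out_shuffle): [2 3 5 0 1 4]
After op 2 (reverse): [4 1 0 5 3 2]
After op 3 (out_shuffle): [4 5 1 3 0 2]
Position 2: card 1.

Answer: 1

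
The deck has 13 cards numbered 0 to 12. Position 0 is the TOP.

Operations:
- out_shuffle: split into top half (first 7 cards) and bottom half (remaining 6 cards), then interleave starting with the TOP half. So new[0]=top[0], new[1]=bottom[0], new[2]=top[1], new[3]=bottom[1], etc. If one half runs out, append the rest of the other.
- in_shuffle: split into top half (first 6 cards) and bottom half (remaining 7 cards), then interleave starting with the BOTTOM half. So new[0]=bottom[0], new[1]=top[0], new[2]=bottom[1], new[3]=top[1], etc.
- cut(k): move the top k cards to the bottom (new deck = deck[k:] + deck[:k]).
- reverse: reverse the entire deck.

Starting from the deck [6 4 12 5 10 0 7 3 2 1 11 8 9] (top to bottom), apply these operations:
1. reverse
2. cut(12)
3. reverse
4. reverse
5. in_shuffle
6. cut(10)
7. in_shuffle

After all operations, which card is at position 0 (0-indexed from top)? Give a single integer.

After op 1 (reverse): [9 8 11 1 2 3 7 0 10 5 12 4 6]
After op 2 (cut(12)): [6 9 8 11 1 2 3 7 0 10 5 12 4]
After op 3 (reverse): [4 12 5 10 0 7 3 2 1 11 8 9 6]
After op 4 (reverse): [6 9 8 11 1 2 3 7 0 10 5 12 4]
After op 5 (in_shuffle): [3 6 7 9 0 8 10 11 5 1 12 2 4]
After op 6 (cut(10)): [12 2 4 3 6 7 9 0 8 10 11 5 1]
After op 7 (in_shuffle): [9 12 0 2 8 4 10 3 11 6 5 7 1]
Position 0: card 9.

Answer: 9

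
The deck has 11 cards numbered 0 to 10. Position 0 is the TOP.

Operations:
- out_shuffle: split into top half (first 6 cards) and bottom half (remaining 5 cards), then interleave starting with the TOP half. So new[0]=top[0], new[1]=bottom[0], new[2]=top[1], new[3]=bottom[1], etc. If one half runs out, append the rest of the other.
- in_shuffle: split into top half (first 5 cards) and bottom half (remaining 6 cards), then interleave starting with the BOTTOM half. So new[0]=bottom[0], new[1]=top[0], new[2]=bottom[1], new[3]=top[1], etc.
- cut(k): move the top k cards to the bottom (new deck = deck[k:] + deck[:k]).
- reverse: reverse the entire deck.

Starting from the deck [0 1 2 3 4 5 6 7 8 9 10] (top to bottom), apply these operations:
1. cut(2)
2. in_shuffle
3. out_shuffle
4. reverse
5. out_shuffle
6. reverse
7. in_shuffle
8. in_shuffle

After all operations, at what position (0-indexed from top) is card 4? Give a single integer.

Answer: 10

Derivation:
After op 1 (cut(2)): [2 3 4 5 6 7 8 9 10 0 1]
After op 2 (in_shuffle): [7 2 8 3 9 4 10 5 0 6 1]
After op 3 (out_shuffle): [7 10 2 5 8 0 3 6 9 1 4]
After op 4 (reverse): [4 1 9 6 3 0 8 5 2 10 7]
After op 5 (out_shuffle): [4 8 1 5 9 2 6 10 3 7 0]
After op 6 (reverse): [0 7 3 10 6 2 9 5 1 8 4]
After op 7 (in_shuffle): [2 0 9 7 5 3 1 10 8 6 4]
After op 8 (in_shuffle): [3 2 1 0 10 9 8 7 6 5 4]
Card 4 is at position 10.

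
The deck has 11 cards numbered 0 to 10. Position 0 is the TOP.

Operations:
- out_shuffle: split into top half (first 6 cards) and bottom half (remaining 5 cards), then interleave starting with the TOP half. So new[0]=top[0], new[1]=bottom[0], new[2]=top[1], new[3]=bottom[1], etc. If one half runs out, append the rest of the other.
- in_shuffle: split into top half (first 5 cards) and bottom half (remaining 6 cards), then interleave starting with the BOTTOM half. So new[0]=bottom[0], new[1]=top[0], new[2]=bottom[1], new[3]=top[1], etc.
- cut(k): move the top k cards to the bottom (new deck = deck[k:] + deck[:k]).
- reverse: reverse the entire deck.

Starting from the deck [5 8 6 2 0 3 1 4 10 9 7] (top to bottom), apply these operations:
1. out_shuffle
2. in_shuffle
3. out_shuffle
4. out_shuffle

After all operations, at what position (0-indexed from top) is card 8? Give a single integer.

After op 1 (out_shuffle): [5 1 8 4 6 10 2 9 0 7 3]
After op 2 (in_shuffle): [10 5 2 1 9 8 0 4 7 6 3]
After op 3 (out_shuffle): [10 0 5 4 2 7 1 6 9 3 8]
After op 4 (out_shuffle): [10 1 0 6 5 9 4 3 2 8 7]
Card 8 is at position 9.

Answer: 9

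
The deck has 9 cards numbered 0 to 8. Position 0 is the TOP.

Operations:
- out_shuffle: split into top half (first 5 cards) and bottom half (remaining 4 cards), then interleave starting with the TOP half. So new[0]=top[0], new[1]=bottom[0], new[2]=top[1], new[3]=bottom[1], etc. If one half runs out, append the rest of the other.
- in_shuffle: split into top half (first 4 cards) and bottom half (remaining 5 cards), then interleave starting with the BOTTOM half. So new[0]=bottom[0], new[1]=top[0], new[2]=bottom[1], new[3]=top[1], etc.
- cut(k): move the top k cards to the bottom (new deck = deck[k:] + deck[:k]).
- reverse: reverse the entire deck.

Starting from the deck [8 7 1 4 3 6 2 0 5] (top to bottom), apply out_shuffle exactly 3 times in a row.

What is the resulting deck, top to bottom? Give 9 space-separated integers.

After op 1 (out_shuffle): [8 6 7 2 1 0 4 5 3]
After op 2 (out_shuffle): [8 0 6 4 7 5 2 3 1]
After op 3 (out_shuffle): [8 5 0 2 6 3 4 1 7]

Answer: 8 5 0 2 6 3 4 1 7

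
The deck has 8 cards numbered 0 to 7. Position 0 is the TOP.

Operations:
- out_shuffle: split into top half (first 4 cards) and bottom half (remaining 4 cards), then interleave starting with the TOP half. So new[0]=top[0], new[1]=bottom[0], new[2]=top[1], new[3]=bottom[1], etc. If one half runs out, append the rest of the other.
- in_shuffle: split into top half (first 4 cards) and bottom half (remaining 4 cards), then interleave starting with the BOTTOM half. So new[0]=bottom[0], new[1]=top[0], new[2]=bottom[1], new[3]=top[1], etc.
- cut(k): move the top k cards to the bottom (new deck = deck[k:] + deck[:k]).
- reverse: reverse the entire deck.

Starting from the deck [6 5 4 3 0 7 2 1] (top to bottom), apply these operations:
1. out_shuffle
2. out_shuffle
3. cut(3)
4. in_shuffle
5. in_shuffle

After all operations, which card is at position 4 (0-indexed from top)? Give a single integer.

Answer: 0

Derivation:
After op 1 (out_shuffle): [6 0 5 7 4 2 3 1]
After op 2 (out_shuffle): [6 4 0 2 5 3 7 1]
After op 3 (cut(3)): [2 5 3 7 1 6 4 0]
After op 4 (in_shuffle): [1 2 6 5 4 3 0 7]
After op 5 (in_shuffle): [4 1 3 2 0 6 7 5]
Position 4: card 0.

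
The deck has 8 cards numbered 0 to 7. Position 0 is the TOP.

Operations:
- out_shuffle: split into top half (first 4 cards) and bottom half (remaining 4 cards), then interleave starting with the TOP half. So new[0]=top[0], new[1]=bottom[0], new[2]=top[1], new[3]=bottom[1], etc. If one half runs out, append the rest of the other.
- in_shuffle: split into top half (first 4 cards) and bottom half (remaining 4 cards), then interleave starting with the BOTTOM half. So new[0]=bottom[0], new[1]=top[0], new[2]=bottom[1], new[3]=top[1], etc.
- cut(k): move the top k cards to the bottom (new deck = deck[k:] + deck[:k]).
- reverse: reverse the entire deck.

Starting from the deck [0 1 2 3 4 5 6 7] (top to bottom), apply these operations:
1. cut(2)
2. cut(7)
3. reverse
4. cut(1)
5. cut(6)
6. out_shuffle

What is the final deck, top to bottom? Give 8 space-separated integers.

Answer: 1 5 0 4 7 3 6 2

Derivation:
After op 1 (cut(2)): [2 3 4 5 6 7 0 1]
After op 2 (cut(7)): [1 2 3 4 5 6 7 0]
After op 3 (reverse): [0 7 6 5 4 3 2 1]
After op 4 (cut(1)): [7 6 5 4 3 2 1 0]
After op 5 (cut(6)): [1 0 7 6 5 4 3 2]
After op 6 (out_shuffle): [1 5 0 4 7 3 6 2]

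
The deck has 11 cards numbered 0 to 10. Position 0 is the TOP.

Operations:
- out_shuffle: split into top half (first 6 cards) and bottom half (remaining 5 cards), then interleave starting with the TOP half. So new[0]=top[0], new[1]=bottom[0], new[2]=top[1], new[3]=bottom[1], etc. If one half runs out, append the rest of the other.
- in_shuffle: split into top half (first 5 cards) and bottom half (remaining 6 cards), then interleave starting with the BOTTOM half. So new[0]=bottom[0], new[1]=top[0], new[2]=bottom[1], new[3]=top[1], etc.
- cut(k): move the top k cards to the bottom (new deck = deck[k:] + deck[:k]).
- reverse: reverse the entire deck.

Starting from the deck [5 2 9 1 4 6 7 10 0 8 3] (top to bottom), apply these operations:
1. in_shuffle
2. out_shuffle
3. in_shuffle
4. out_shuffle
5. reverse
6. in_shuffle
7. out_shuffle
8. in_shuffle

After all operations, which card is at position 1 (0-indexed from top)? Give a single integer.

Answer: 3

Derivation:
After op 1 (in_shuffle): [6 5 7 2 10 9 0 1 8 4 3]
After op 2 (out_shuffle): [6 0 5 1 7 8 2 4 10 3 9]
After op 3 (in_shuffle): [8 6 2 0 4 5 10 1 3 7 9]
After op 4 (out_shuffle): [8 10 6 1 2 3 0 7 4 9 5]
After op 5 (reverse): [5 9 4 7 0 3 2 1 6 10 8]
After op 6 (in_shuffle): [3 5 2 9 1 4 6 7 10 0 8]
After op 7 (out_shuffle): [3 6 5 7 2 10 9 0 1 8 4]
After op 8 (in_shuffle): [10 3 9 6 0 5 1 7 8 2 4]
Position 1: card 3.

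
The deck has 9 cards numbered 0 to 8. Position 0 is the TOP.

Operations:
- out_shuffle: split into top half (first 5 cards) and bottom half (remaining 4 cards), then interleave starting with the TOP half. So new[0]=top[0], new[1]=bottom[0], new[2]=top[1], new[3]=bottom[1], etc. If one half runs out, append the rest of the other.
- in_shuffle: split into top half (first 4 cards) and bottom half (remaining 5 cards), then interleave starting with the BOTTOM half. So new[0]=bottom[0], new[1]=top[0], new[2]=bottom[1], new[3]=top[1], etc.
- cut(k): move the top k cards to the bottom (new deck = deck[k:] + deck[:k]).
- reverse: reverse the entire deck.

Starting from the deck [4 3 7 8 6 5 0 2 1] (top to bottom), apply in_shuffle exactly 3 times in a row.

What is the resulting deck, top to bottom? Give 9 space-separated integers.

Answer: 2 0 5 6 8 7 3 4 1

Derivation:
After op 1 (in_shuffle): [6 4 5 3 0 7 2 8 1]
After op 2 (in_shuffle): [0 6 7 4 2 5 8 3 1]
After op 3 (in_shuffle): [2 0 5 6 8 7 3 4 1]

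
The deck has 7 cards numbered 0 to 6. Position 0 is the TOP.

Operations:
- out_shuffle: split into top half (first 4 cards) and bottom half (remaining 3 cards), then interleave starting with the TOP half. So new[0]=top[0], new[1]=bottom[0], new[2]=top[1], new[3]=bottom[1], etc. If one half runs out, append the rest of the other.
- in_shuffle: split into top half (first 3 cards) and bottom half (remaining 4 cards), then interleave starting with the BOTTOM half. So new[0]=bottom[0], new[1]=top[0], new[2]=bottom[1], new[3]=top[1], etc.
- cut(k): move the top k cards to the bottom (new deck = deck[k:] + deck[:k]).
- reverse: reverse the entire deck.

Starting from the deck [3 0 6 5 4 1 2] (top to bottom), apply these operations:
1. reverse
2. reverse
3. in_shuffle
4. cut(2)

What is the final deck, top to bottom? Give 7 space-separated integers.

After op 1 (reverse): [2 1 4 5 6 0 3]
After op 2 (reverse): [3 0 6 5 4 1 2]
After op 3 (in_shuffle): [5 3 4 0 1 6 2]
After op 4 (cut(2)): [4 0 1 6 2 5 3]

Answer: 4 0 1 6 2 5 3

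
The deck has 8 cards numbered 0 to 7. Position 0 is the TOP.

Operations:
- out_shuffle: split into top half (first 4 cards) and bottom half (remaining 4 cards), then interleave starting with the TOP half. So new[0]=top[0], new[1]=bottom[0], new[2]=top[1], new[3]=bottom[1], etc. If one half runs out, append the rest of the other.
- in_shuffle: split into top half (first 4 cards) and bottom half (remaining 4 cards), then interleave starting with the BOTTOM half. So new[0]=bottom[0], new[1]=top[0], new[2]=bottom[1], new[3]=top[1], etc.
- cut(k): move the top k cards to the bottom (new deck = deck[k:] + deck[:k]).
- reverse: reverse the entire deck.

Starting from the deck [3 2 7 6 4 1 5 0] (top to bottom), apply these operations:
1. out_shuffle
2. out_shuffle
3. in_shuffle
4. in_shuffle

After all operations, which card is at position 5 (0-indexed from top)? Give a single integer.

After op 1 (out_shuffle): [3 4 2 1 7 5 6 0]
After op 2 (out_shuffle): [3 7 4 5 2 6 1 0]
After op 3 (in_shuffle): [2 3 6 7 1 4 0 5]
After op 4 (in_shuffle): [1 2 4 3 0 6 5 7]
Position 5: card 6.

Answer: 6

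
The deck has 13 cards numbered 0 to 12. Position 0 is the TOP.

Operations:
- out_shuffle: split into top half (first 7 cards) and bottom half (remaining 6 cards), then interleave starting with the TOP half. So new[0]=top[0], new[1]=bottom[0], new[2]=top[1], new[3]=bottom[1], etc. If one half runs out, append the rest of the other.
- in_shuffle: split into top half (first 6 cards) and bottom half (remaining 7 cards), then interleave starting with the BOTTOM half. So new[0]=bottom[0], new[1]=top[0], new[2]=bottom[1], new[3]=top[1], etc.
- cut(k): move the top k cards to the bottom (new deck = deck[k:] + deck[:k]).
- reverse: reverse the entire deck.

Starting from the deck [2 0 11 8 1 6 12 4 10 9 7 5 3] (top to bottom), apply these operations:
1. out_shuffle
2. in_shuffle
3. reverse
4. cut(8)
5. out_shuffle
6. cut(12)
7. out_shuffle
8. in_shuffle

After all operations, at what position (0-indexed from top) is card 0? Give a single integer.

Answer: 10

Derivation:
After op 1 (out_shuffle): [2 4 0 10 11 9 8 7 1 5 6 3 12]
After op 2 (in_shuffle): [8 2 7 4 1 0 5 10 6 11 3 9 12]
After op 3 (reverse): [12 9 3 11 6 10 5 0 1 4 7 2 8]
After op 4 (cut(8)): [1 4 7 2 8 12 9 3 11 6 10 5 0]
After op 5 (out_shuffle): [1 3 4 11 7 6 2 10 8 5 12 0 9]
After op 6 (cut(12)): [9 1 3 4 11 7 6 2 10 8 5 12 0]
After op 7 (out_shuffle): [9 2 1 10 3 8 4 5 11 12 7 0 6]
After op 8 (in_shuffle): [4 9 5 2 11 1 12 10 7 3 0 8 6]
Card 0 is at position 10.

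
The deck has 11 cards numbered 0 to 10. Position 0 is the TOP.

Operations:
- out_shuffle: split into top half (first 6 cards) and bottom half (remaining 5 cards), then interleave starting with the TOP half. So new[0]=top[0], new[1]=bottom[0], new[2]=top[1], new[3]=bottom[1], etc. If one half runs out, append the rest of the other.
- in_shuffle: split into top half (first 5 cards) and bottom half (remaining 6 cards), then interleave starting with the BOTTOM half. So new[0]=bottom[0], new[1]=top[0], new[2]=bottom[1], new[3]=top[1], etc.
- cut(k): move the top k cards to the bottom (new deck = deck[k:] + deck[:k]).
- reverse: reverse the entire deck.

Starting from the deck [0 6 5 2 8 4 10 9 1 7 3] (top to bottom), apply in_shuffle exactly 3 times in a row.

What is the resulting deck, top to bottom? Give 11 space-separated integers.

After op 1 (in_shuffle): [4 0 10 6 9 5 1 2 7 8 3]
After op 2 (in_shuffle): [5 4 1 0 2 10 7 6 8 9 3]
After op 3 (in_shuffle): [10 5 7 4 6 1 8 0 9 2 3]

Answer: 10 5 7 4 6 1 8 0 9 2 3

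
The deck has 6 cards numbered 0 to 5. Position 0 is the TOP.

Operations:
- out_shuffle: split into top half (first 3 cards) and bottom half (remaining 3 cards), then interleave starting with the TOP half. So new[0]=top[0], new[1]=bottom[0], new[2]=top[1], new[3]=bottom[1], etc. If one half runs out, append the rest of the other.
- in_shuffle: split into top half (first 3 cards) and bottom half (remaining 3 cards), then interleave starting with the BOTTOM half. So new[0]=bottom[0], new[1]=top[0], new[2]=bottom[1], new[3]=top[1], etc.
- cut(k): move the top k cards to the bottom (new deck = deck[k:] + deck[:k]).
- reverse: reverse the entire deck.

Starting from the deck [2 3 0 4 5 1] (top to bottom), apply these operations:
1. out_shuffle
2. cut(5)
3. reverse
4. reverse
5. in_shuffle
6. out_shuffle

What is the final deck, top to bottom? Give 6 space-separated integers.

After op 1 (out_shuffle): [2 4 3 5 0 1]
After op 2 (cut(5)): [1 2 4 3 5 0]
After op 3 (reverse): [0 5 3 4 2 1]
After op 4 (reverse): [1 2 4 3 5 0]
After op 5 (in_shuffle): [3 1 5 2 0 4]
After op 6 (out_shuffle): [3 2 1 0 5 4]

Answer: 3 2 1 0 5 4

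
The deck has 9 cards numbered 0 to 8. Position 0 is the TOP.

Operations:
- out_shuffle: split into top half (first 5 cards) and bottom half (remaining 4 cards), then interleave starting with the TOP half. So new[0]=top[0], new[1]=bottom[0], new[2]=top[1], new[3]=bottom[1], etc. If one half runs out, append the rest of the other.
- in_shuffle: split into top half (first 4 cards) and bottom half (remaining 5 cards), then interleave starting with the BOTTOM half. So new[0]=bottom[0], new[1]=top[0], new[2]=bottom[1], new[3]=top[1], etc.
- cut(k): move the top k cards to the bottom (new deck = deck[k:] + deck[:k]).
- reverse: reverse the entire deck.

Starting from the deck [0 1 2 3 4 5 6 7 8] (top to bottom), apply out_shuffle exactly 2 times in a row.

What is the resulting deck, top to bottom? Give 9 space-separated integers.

Answer: 0 7 5 3 1 8 6 4 2

Derivation:
After op 1 (out_shuffle): [0 5 1 6 2 7 3 8 4]
After op 2 (out_shuffle): [0 7 5 3 1 8 6 4 2]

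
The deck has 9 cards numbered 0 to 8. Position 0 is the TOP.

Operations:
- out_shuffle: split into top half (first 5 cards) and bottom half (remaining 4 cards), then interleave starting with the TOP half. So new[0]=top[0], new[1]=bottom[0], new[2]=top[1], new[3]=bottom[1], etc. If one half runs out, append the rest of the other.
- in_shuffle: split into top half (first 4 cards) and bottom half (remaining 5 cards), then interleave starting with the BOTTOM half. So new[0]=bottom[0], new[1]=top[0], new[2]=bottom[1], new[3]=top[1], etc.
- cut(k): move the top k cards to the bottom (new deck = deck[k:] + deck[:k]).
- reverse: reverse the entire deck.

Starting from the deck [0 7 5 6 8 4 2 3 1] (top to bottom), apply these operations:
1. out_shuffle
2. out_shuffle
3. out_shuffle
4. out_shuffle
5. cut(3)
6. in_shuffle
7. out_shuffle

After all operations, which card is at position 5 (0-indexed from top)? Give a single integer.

After op 1 (out_shuffle): [0 4 7 2 5 3 6 1 8]
After op 2 (out_shuffle): [0 3 4 6 7 1 2 8 5]
After op 3 (out_shuffle): [0 1 3 2 4 8 6 5 7]
After op 4 (out_shuffle): [0 8 1 6 3 5 2 7 4]
After op 5 (cut(3)): [6 3 5 2 7 4 0 8 1]
After op 6 (in_shuffle): [7 6 4 3 0 5 8 2 1]
After op 7 (out_shuffle): [7 5 6 8 4 2 3 1 0]
Position 5: card 2.

Answer: 2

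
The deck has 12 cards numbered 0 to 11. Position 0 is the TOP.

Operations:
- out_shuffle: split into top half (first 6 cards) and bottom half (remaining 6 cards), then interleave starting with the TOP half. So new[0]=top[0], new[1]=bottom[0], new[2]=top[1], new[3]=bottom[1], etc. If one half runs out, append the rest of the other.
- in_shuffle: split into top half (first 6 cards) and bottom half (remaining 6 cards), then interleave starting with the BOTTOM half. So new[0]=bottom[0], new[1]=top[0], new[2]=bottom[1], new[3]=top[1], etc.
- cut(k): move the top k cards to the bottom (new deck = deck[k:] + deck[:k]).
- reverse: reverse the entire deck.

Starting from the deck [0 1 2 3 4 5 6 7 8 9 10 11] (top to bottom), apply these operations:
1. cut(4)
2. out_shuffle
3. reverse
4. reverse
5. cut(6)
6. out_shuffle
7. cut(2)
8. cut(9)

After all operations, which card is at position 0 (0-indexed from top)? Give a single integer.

After op 1 (cut(4)): [4 5 6 7 8 9 10 11 0 1 2 3]
After op 2 (out_shuffle): [4 10 5 11 6 0 7 1 8 2 9 3]
After op 3 (reverse): [3 9 2 8 1 7 0 6 11 5 10 4]
After op 4 (reverse): [4 10 5 11 6 0 7 1 8 2 9 3]
After op 5 (cut(6)): [7 1 8 2 9 3 4 10 5 11 6 0]
After op 6 (out_shuffle): [7 4 1 10 8 5 2 11 9 6 3 0]
After op 7 (cut(2)): [1 10 8 5 2 11 9 6 3 0 7 4]
After op 8 (cut(9)): [0 7 4 1 10 8 5 2 11 9 6 3]
Position 0: card 0.

Answer: 0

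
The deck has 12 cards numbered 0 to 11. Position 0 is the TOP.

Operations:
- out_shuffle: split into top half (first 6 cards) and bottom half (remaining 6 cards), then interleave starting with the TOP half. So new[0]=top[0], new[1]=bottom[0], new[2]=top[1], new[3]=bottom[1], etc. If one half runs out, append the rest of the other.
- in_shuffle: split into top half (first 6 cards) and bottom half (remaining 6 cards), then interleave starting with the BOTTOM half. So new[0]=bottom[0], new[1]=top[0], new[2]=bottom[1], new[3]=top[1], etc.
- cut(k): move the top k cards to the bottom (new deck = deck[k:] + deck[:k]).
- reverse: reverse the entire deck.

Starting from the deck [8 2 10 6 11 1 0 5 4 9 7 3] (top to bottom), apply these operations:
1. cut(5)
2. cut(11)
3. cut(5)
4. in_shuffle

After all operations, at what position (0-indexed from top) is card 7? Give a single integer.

After op 1 (cut(5)): [1 0 5 4 9 7 3 8 2 10 6 11]
After op 2 (cut(11)): [11 1 0 5 4 9 7 3 8 2 10 6]
After op 3 (cut(5)): [9 7 3 8 2 10 6 11 1 0 5 4]
After op 4 (in_shuffle): [6 9 11 7 1 3 0 8 5 2 4 10]
Card 7 is at position 3.

Answer: 3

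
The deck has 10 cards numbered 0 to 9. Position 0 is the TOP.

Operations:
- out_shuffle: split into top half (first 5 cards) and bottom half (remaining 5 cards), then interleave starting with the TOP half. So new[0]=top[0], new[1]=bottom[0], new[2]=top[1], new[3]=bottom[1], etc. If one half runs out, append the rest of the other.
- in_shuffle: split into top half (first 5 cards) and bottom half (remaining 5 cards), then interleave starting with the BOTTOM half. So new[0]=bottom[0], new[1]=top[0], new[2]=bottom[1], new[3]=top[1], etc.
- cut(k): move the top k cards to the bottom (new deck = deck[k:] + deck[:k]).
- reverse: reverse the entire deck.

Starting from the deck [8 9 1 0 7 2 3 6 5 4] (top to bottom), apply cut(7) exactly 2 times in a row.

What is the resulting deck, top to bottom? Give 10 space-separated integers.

After op 1 (cut(7)): [6 5 4 8 9 1 0 7 2 3]
After op 2 (cut(7)): [7 2 3 6 5 4 8 9 1 0]

Answer: 7 2 3 6 5 4 8 9 1 0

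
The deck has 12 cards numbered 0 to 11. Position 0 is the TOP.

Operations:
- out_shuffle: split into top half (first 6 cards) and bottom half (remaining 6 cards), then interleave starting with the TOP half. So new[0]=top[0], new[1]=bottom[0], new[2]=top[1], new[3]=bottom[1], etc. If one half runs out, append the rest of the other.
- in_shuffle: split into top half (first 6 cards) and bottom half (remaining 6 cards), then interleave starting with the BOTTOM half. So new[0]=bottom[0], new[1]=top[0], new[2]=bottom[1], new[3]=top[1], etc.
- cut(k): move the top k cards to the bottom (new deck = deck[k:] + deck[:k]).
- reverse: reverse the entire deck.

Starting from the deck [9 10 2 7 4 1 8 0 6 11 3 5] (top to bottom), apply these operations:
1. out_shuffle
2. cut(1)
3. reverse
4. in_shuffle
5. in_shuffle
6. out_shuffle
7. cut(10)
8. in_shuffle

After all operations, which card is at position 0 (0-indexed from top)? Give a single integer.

After op 1 (out_shuffle): [9 8 10 0 2 6 7 11 4 3 1 5]
After op 2 (cut(1)): [8 10 0 2 6 7 11 4 3 1 5 9]
After op 3 (reverse): [9 5 1 3 4 11 7 6 2 0 10 8]
After op 4 (in_shuffle): [7 9 6 5 2 1 0 3 10 4 8 11]
After op 5 (in_shuffle): [0 7 3 9 10 6 4 5 8 2 11 1]
After op 6 (out_shuffle): [0 4 7 5 3 8 9 2 10 11 6 1]
After op 7 (cut(10)): [6 1 0 4 7 5 3 8 9 2 10 11]
After op 8 (in_shuffle): [3 6 8 1 9 0 2 4 10 7 11 5]
Position 0: card 3.

Answer: 3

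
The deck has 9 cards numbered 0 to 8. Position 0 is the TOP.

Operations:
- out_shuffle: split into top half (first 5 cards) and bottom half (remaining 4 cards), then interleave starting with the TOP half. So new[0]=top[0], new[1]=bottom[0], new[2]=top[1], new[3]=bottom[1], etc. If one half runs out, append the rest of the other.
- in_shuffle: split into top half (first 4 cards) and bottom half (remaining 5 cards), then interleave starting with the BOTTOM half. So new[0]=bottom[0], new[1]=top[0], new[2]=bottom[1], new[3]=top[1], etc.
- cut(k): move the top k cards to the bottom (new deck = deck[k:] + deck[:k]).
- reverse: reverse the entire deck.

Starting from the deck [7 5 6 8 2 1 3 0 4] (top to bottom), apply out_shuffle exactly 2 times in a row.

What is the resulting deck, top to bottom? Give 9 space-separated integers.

After op 1 (out_shuffle): [7 1 5 3 6 0 8 4 2]
After op 2 (out_shuffle): [7 0 1 8 5 4 3 2 6]

Answer: 7 0 1 8 5 4 3 2 6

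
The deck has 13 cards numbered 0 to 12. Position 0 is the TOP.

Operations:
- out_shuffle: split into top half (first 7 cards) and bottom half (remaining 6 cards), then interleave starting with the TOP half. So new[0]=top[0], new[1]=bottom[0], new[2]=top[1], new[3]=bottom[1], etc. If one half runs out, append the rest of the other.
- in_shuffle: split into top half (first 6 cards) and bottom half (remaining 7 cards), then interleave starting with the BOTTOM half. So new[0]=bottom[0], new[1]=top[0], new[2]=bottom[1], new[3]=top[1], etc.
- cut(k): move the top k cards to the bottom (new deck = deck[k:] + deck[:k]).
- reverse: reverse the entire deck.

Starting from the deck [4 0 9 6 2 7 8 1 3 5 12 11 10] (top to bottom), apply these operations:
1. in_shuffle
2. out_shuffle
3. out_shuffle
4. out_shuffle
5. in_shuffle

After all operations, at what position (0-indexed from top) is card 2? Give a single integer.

Answer: 2

Derivation:
After op 1 (in_shuffle): [8 4 1 0 3 9 5 6 12 2 11 7 10]
After op 2 (out_shuffle): [8 6 4 12 1 2 0 11 3 7 9 10 5]
After op 3 (out_shuffle): [8 11 6 3 4 7 12 9 1 10 2 5 0]
After op 4 (out_shuffle): [8 9 11 1 6 10 3 2 4 5 7 0 12]
After op 5 (in_shuffle): [3 8 2 9 4 11 5 1 7 6 0 10 12]
Card 2 is at position 2.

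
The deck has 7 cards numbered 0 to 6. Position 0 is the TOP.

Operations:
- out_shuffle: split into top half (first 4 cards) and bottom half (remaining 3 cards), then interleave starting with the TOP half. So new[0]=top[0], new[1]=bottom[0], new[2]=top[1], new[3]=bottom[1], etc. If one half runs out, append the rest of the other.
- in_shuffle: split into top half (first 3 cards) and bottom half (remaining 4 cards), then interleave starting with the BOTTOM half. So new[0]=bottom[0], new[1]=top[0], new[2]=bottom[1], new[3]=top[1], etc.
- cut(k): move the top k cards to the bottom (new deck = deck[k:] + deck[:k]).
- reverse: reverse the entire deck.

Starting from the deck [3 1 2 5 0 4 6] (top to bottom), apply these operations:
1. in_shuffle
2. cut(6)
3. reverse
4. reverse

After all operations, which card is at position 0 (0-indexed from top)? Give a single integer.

After op 1 (in_shuffle): [5 3 0 1 4 2 6]
After op 2 (cut(6)): [6 5 3 0 1 4 2]
After op 3 (reverse): [2 4 1 0 3 5 6]
After op 4 (reverse): [6 5 3 0 1 4 2]
Position 0: card 6.

Answer: 6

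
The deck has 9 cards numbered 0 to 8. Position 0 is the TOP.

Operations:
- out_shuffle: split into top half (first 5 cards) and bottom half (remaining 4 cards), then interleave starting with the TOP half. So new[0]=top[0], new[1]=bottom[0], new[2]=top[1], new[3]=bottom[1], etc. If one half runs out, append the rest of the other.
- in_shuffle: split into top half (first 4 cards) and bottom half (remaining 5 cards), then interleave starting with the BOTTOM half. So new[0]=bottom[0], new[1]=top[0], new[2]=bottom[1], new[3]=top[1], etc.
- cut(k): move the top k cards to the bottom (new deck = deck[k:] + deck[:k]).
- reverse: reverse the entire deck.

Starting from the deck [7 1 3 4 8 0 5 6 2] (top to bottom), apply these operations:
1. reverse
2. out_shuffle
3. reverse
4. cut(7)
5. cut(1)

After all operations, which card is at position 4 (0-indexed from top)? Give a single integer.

After op 1 (reverse): [2 6 5 0 8 4 3 1 7]
After op 2 (out_shuffle): [2 4 6 3 5 1 0 7 8]
After op 3 (reverse): [8 7 0 1 5 3 6 4 2]
After op 4 (cut(7)): [4 2 8 7 0 1 5 3 6]
After op 5 (cut(1)): [2 8 7 0 1 5 3 6 4]
Position 4: card 1.

Answer: 1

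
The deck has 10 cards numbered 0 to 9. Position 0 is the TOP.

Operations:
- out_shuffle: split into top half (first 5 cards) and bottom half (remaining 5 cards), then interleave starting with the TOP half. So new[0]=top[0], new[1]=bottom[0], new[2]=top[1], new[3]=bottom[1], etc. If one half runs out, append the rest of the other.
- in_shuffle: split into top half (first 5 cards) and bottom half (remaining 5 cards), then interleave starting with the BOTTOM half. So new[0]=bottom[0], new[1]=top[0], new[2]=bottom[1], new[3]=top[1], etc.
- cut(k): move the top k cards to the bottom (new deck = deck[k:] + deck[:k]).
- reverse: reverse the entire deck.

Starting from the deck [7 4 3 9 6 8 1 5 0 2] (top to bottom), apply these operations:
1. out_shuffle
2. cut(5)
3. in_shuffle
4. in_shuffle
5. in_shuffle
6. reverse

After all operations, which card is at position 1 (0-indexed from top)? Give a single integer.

After op 1 (out_shuffle): [7 8 4 1 3 5 9 0 6 2]
After op 2 (cut(5)): [5 9 0 6 2 7 8 4 1 3]
After op 3 (in_shuffle): [7 5 8 9 4 0 1 6 3 2]
After op 4 (in_shuffle): [0 7 1 5 6 8 3 9 2 4]
After op 5 (in_shuffle): [8 0 3 7 9 1 2 5 4 6]
After op 6 (reverse): [6 4 5 2 1 9 7 3 0 8]
Position 1: card 4.

Answer: 4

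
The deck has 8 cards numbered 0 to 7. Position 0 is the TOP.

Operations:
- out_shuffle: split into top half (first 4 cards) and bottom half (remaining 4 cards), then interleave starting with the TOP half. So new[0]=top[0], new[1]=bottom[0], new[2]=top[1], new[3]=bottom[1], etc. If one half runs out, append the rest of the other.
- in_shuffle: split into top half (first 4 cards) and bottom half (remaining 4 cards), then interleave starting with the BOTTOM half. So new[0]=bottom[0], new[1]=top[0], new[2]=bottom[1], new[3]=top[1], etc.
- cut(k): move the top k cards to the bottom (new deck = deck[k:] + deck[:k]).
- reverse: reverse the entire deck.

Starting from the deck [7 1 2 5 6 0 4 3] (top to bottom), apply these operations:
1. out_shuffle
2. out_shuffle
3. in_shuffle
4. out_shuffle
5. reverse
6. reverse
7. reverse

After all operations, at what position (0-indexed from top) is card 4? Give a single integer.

After op 1 (out_shuffle): [7 6 1 0 2 4 5 3]
After op 2 (out_shuffle): [7 2 6 4 1 5 0 3]
After op 3 (in_shuffle): [1 7 5 2 0 6 3 4]
After op 4 (out_shuffle): [1 0 7 6 5 3 2 4]
After op 5 (reverse): [4 2 3 5 6 7 0 1]
After op 6 (reverse): [1 0 7 6 5 3 2 4]
After op 7 (reverse): [4 2 3 5 6 7 0 1]
Card 4 is at position 0.

Answer: 0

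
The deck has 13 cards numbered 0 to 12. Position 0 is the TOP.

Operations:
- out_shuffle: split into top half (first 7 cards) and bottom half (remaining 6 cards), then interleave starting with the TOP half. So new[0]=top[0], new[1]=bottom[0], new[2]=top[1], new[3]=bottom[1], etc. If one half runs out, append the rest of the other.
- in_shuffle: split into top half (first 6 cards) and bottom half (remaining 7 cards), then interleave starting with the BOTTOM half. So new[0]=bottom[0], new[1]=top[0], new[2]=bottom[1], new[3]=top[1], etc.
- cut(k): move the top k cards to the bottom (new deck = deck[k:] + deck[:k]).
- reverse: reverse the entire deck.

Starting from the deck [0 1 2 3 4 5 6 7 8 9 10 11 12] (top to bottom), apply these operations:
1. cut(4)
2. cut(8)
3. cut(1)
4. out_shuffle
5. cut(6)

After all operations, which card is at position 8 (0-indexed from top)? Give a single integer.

After op 1 (cut(4)): [4 5 6 7 8 9 10 11 12 0 1 2 3]
After op 2 (cut(8)): [12 0 1 2 3 4 5 6 7 8 9 10 11]
After op 3 (cut(1)): [0 1 2 3 4 5 6 7 8 9 10 11 12]
After op 4 (out_shuffle): [0 7 1 8 2 9 3 10 4 11 5 12 6]
After op 5 (cut(6)): [3 10 4 11 5 12 6 0 7 1 8 2 9]
Position 8: card 7.

Answer: 7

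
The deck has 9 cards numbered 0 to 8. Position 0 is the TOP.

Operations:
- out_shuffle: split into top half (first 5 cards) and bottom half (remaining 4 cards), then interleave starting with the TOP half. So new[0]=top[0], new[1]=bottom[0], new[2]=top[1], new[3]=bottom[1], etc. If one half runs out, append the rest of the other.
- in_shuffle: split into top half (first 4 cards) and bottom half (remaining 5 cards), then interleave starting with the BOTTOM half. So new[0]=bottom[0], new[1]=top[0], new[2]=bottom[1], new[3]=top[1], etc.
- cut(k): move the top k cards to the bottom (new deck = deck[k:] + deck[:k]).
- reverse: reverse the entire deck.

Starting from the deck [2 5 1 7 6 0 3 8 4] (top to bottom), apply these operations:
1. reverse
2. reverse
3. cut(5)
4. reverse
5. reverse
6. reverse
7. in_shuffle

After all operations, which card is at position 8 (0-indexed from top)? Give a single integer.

After op 1 (reverse): [4 8 3 0 6 7 1 5 2]
After op 2 (reverse): [2 5 1 7 6 0 3 8 4]
After op 3 (cut(5)): [0 3 8 4 2 5 1 7 6]
After op 4 (reverse): [6 7 1 5 2 4 8 3 0]
After op 5 (reverse): [0 3 8 4 2 5 1 7 6]
After op 6 (reverse): [6 7 1 5 2 4 8 3 0]
After op 7 (in_shuffle): [2 6 4 7 8 1 3 5 0]
Position 8: card 0.

Answer: 0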